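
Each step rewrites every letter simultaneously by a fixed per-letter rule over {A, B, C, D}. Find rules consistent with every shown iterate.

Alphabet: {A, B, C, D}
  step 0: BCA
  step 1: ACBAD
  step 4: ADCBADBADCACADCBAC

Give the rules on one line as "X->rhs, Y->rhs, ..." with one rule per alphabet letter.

A->AD, B->AC, C->B, D->C

  step 0 ⇒ step 1: BCA ⇒ AC·B·AD
    A ↦ AD
    B ↦ AC
    C ↦ B
    D ↦ C  (constrained at step 1)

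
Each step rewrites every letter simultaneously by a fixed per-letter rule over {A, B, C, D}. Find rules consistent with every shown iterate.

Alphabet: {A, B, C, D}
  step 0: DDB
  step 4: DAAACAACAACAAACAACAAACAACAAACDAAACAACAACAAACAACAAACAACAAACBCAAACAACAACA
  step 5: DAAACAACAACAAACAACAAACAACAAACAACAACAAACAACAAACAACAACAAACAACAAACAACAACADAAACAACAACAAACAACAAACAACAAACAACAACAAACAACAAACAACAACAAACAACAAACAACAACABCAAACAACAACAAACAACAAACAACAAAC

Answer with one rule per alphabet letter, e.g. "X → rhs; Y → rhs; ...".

A->AAC, B->BC, C->A, D->DA

  step 4 ⇒ step 5: DAAACAACAACAAACAACAAACAACAAACDAAACAACAACAAACAACAAACAACAAACBCAAACAACAACA ⇒ DA·AAC·AAC·AAC·A·AAC·AAC·A·AAC·AAC·A·AAC·AAC·AAC·A·AAC·AAC·A·AAC·AAC·AAC·A·AAC·AAC·A·AAC·AAC·AAC·A·DA·AAC·AAC·AAC·A·AAC·AAC·A·AAC·AAC·A·AAC·AAC·AAC·A·AAC·AAC·A·AAC·AAC·AAC·A·AAC·AAC·A·AAC·AAC·AAC·A·BC·A·AAC·AAC·AAC·A·AAC·AAC·A·AAC·AAC·A·AAC
    A ↦ AAC
    B ↦ BC
    C ↦ A
    D ↦ DA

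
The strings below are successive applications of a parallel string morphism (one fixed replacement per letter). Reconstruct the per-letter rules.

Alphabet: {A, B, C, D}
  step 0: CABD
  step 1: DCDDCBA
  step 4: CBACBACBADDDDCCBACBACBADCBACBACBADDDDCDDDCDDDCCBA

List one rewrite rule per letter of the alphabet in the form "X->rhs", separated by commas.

  step 0 ⇒ step 1: CABD ⇒ D·C·DD·CBA
    A ↦ C
    B ↦ DD
    C ↦ D
    D ↦ CBA

A->C, B->DD, C->D, D->CBA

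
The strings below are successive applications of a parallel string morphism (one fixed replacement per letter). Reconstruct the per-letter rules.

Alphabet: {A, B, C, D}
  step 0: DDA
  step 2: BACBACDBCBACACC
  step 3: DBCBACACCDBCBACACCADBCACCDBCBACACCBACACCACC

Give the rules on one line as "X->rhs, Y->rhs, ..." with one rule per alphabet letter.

  step 2 ⇒ step 3: BACBACDBCBACACC ⇒ DBC·BAC·ACC·DBC·BAC·ACC·A·DBC·ACC·DBC·BAC·ACC·BAC·ACC·ACC
    A ↦ BAC
    B ↦ DBC
    C ↦ ACC
    D ↦ A

A->BAC, B->DBC, C->ACC, D->A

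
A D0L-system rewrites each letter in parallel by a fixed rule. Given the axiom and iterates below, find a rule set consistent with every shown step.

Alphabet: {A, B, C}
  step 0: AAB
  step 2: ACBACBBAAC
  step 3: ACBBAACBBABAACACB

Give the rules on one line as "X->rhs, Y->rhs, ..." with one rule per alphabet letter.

  step 2 ⇒ step 3: ACBACBBAAC ⇒ AC·B·BA·AC·B·BA·BA·AC·AC·B
    A ↦ AC
    B ↦ BA
    C ↦ B

A->AC, B->BA, C->B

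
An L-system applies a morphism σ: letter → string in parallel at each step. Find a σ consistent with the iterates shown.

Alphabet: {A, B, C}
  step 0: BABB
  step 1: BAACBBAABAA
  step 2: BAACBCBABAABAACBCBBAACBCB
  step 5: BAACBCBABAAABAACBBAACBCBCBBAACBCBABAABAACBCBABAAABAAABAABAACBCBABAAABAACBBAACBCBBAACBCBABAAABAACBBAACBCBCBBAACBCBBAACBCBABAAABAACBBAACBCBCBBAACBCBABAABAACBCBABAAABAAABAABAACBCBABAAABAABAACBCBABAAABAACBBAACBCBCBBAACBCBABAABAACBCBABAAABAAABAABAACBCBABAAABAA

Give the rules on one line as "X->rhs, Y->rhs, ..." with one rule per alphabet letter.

A->CB, B->BAA, C->A

  step 1 ⇒ step 2: BAACBBAABAA ⇒ BAA·CB·CB·A·BAA·BAA·CB·CB·BAA·CB·CB
    A ↦ CB
    B ↦ BAA
    C ↦ A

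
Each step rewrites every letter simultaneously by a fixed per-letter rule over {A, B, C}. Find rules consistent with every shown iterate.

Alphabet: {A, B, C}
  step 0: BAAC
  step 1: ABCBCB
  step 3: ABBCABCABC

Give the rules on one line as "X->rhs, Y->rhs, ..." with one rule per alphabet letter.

A->BC, B->A, C->B

  step 0 ⇒ step 1: BAAC ⇒ A·BC·BC·B
    A ↦ BC
    B ↦ A
    C ↦ B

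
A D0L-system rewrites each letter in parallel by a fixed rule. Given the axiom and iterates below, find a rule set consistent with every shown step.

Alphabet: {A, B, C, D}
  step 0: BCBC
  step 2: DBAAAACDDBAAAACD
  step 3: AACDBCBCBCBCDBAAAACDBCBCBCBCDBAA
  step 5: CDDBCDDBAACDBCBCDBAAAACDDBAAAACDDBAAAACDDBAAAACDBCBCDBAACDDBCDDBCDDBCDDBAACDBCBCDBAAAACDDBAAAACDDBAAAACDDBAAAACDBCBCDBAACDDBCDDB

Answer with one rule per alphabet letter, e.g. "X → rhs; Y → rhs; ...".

  step 2 ⇒ step 3: DBAAAACDDBAAAACD ⇒ AA·CD·BC·BC·BC·BC·DB·AA·AA·CD·BC·BC·BC·BC·DB·AA
    A ↦ BC
    B ↦ CD
    C ↦ DB
    D ↦ AA

A->BC, B->CD, C->DB, D->AA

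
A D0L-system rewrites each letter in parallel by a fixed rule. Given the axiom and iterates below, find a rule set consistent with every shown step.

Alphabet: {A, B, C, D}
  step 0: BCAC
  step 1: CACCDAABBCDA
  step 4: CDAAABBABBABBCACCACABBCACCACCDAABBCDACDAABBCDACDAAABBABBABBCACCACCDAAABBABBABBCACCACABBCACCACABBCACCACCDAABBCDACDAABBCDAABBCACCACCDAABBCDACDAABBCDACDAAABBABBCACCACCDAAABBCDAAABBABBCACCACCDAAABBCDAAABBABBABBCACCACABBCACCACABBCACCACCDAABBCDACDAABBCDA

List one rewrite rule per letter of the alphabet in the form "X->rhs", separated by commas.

A->ABB, B->CAC, C->CDA, D->A

  step 0 ⇒ step 1: BCAC ⇒ CAC·CDA·ABB·CDA
    A ↦ ABB
    B ↦ CAC
    C ↦ CDA
    D ↦ A  (constrained at step 1)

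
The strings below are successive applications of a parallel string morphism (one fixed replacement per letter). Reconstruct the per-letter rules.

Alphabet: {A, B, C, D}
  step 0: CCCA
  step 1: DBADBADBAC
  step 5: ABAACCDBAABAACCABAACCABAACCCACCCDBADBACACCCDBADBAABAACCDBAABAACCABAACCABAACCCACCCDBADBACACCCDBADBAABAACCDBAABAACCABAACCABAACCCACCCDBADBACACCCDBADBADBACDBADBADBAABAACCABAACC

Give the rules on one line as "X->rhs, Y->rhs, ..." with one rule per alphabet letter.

A->C, B->AC, C->DBA, D->ABA

  step 0 ⇒ step 1: CCCA ⇒ DBA·DBA·DBA·C
    A ↦ C
    C ↦ DBA
    B ↦ AC  (constrained at step 1)
    D ↦ ABA  (constrained at step 1)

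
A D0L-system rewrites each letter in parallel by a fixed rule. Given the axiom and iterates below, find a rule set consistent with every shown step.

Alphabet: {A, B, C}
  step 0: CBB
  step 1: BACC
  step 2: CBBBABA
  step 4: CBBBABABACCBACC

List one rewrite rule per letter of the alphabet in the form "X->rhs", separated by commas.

  step 1 ⇒ step 2: BACC ⇒ C·BB·BA·BA
    A ↦ BB
    B ↦ C
    C ↦ BA

A->BB, B->C, C->BA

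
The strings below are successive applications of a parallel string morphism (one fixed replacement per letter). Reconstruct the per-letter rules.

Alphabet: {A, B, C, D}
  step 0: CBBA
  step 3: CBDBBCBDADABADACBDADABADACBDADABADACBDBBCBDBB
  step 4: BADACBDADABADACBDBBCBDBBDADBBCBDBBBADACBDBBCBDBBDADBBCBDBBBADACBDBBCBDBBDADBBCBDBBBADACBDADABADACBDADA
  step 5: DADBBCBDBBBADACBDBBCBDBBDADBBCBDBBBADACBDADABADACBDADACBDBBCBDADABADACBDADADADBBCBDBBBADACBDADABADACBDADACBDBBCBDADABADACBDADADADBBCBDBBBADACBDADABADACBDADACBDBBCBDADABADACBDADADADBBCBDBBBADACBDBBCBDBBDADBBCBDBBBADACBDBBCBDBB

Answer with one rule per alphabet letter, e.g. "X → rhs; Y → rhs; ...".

  step 4 ⇒ step 5: BADACBDADABADACBDBBCBDBBDADBBCBDBBBADACBDBBCBDBBDADBBCBDBBBADACBDBBCBDBBDADBBCBDBBBADACBDADABADACBDADA ⇒ DA·DBB·CB·DBB·BA·DA·CB·DBB·CB·DBB·DA·DBB·CB·DBB·BA·DA·CB·DA·DA·BA·DA·CB·DA·DA·CB·DBB·CB·DA·DA·BA·DA·CB·DA·DA·DA·DBB·CB·DBB·BA·DA·CB·DA·DA·BA·DA·CB·DA·DA·CB·DBB·CB·DA·DA·BA·DA·CB·DA·DA·DA·DBB·CB·DBB·BA·DA·CB·DA·DA·BA·DA·CB·DA·DA·CB·DBB·CB·DA·DA·BA·DA·CB·DA·DA·DA·DBB·CB·DBB·BA·DA·CB·DBB·CB·DBB·DA·DBB·CB·DBB·BA·DA·CB·DBB·CB·DBB
    A ↦ DBB
    B ↦ DA
    C ↦ BA
    D ↦ CB

A->DBB, B->DA, C->BA, D->CB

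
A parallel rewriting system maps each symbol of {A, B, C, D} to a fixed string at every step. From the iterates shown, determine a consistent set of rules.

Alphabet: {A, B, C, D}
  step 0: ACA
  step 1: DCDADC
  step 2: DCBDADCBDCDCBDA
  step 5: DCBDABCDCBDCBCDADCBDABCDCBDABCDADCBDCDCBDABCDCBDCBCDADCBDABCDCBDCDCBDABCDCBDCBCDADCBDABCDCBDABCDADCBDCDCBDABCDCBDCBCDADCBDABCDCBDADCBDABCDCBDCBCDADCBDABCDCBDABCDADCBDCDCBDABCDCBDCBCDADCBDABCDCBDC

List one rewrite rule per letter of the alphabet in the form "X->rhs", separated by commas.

  step 1 ⇒ step 2: DCDADC ⇒ DCB·DA·DCB·DC·DCB·DA
    A ↦ DC
    C ↦ DA
    D ↦ DCB
    B ↦ BC  (constrained at step 2)

A->DC, B->BC, C->DA, D->DCB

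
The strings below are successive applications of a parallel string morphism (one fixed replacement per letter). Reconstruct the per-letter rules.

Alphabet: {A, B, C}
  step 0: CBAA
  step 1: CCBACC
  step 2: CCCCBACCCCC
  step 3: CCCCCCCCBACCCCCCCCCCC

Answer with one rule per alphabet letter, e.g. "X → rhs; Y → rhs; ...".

A->C, B->BA, C->CC

  step 2 ⇒ step 3: CCCCBACCCCC ⇒ CC·CC·CC·CC·BA·C·CC·CC·CC·CC·CC
    A ↦ C
    B ↦ BA
    C ↦ CC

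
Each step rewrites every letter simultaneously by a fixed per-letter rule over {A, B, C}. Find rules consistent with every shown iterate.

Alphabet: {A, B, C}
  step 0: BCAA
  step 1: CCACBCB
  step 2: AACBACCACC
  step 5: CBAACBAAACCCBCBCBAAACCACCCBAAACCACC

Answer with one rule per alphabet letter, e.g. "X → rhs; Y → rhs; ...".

A->CB, B->CC, C->A

  step 1 ⇒ step 2: CCACBCB ⇒ A·A·CB·A·CC·A·CC
    A ↦ CB
    B ↦ CC
    C ↦ A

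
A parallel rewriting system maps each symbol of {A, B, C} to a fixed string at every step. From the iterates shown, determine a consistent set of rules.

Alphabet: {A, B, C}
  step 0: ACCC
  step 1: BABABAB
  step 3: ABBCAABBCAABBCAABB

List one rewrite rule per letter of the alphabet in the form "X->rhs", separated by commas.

  step 0 ⇒ step 1: ACCC ⇒ B·AB·AB·AB
    A ↦ B
    C ↦ AB
    B ↦ CA  (constrained at step 1)

A->B, B->CA, C->AB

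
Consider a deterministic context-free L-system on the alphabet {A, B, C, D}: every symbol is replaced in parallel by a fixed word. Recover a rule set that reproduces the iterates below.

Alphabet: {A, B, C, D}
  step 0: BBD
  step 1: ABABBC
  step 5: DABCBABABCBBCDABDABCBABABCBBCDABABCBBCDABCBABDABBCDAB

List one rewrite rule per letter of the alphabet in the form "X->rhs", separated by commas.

  step 0 ⇒ step 1: BBD ⇒ AB·AB·BC
    B ↦ AB
    D ↦ BC
    A ↦ D  (constrained at step 1)
    C ↦ CB  (constrained at step 1)

A->D, B->AB, C->CB, D->BC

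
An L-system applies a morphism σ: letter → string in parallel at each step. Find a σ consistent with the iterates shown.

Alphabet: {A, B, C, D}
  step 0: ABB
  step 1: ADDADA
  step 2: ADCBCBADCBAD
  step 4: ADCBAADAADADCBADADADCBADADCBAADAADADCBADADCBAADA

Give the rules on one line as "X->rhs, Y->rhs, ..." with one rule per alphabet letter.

  step 1 ⇒ step 2: ADDADA ⇒ AD·CB·CB·AD·CB·AD
    A ↦ AD
    D ↦ CB
  step 0 ⇒ step 1: ABB ⇒ AD·DA·DA
    B ↦ DA
    C ↦ AA  (constrained at step 2)

A->AD, B->DA, C->AA, D->CB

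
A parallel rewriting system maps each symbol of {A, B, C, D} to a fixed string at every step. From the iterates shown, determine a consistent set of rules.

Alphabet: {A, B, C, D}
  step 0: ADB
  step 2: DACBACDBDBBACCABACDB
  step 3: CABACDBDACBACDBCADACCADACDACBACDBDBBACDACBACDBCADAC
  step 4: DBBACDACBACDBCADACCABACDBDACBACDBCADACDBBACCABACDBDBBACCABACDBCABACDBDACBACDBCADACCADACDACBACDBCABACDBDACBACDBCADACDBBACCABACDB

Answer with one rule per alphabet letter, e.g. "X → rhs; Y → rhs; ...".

  step 3 ⇒ step 4: CABACDBDACBACDBCADACCADACDACBACDBDBBACDACBACDBCADAC ⇒ DB·BAC·DAC·BAC·DB·CA·DAC·CA·BAC·DB·DAC·BAC·DB·CA·DAC·DB·BAC·CA·BAC·DB·DB·BAC·CA·BAC·DB·CA·BAC·DB·DAC·BAC·DB·CA·DAC·CA·DAC·DAC·BAC·DB·CA·BAC·DB·DAC·BAC·DB·CA·DAC·DB·BAC·CA·BAC·DB
    A ↦ BAC
    B ↦ DAC
    C ↦ DB
    D ↦ CA

A->BAC, B->DAC, C->DB, D->CA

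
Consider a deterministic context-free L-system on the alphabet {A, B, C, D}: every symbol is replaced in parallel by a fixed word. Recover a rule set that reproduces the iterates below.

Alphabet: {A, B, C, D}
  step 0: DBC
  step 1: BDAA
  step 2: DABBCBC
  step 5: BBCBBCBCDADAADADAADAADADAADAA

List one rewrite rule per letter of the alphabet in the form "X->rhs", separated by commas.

A->BC, B->DA, C->A, D->B

  step 1 ⇒ step 2: BDAA ⇒ DA·B·BC·BC
    A ↦ BC
    B ↦ DA
    D ↦ B
  step 0 ⇒ step 1: DBC ⇒ B·DA·A
    C ↦ A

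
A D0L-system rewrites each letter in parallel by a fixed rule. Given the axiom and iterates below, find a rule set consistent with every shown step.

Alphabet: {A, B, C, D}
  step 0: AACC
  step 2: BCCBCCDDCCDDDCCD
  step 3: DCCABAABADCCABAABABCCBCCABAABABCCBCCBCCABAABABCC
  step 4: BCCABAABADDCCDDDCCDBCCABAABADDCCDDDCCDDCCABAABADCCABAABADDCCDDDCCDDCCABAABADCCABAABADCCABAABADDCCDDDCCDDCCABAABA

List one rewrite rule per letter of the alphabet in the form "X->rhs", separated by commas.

  step 3 ⇒ step 4: DCCABAABADCCABAABABCCBCCABAABABCCBCCBCCABAABABCC ⇒ BCC·ABA·ABA·D·DCC·D·D·DCC·D·BCC·ABA·ABA·D·DCC·D·D·DCC·D·DCC·ABA·ABA·DCC·ABA·ABA·D·DCC·D·D·DCC·D·DCC·ABA·ABA·DCC·ABA·ABA·DCC·ABA·ABA·D·DCC·D·D·DCC·D·DCC·ABA·ABA
    A ↦ D
    B ↦ DCC
    C ↦ ABA
    D ↦ BCC

A->D, B->DCC, C->ABA, D->BCC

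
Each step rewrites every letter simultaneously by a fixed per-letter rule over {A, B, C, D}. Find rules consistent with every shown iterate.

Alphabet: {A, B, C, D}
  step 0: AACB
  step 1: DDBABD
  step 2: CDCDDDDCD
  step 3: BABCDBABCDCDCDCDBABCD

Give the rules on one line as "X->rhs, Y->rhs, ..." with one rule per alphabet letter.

A->D, B->D, C->BAB, D->CD

  step 2 ⇒ step 3: CDCDDDDCD ⇒ BAB·CD·BAB·CD·CD·CD·CD·BAB·CD
    C ↦ BAB
    D ↦ CD
  step 0 ⇒ step 1: AACB ⇒ D·D·BAB·D
    A ↦ D
  step 0 ⇒ step 1: AACB ⇒ D·D·BAB·D
    B ↦ D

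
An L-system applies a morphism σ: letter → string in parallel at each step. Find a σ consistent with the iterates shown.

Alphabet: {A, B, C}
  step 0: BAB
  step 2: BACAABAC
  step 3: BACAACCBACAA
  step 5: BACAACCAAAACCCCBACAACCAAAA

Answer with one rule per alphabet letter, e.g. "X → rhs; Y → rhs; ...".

  step 2 ⇒ step 3: BACAABAC ⇒ BA·C·AA·C·C·BA·C·AA
    A ↦ C
    B ↦ BA
    C ↦ AA

A->C, B->BA, C->AA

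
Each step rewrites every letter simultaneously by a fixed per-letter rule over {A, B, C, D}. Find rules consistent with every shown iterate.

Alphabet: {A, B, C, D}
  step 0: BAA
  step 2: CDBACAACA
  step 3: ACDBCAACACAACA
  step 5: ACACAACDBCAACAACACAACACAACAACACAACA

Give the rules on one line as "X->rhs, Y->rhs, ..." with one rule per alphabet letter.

A->CA, B->DB, C->A, D->C

  step 2 ⇒ step 3: CDBACAACA ⇒ A·C·DB·CA·A·CA·CA·A·CA
    A ↦ CA
    B ↦ DB
    C ↦ A
    D ↦ C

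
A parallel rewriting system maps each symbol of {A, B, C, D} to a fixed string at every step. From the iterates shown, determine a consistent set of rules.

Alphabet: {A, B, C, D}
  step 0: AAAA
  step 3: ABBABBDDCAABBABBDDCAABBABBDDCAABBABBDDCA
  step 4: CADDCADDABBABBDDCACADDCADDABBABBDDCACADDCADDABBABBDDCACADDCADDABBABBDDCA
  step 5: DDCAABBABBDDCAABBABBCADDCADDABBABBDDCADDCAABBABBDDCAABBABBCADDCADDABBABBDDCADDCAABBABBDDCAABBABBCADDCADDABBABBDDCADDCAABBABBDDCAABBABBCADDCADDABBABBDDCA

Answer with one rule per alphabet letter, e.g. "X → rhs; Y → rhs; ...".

A->CA, B->D, C->DD, D->ABB

  step 4 ⇒ step 5: CADDCADDABBABBDDCACADDCADDABBABBDDCACADDCADDABBABBDDCACADDCADDABBABBDDCA ⇒ DD·CA·ABB·ABB·DD·CA·ABB·ABB·CA·D·D·CA·D·D·ABB·ABB·DD·CA·DD·CA·ABB·ABB·DD·CA·ABB·ABB·CA·D·D·CA·D·D·ABB·ABB·DD·CA·DD·CA·ABB·ABB·DD·CA·ABB·ABB·CA·D·D·CA·D·D·ABB·ABB·DD·CA·DD·CA·ABB·ABB·DD·CA·ABB·ABB·CA·D·D·CA·D·D·ABB·ABB·DD·CA
    A ↦ CA
    B ↦ D
    C ↦ DD
    D ↦ ABB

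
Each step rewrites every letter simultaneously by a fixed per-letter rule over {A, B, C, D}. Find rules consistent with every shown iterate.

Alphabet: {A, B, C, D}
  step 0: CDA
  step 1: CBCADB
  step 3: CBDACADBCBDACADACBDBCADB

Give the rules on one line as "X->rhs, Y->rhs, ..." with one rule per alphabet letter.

A->DB, B->DA, C->CB, D->CA

  step 0 ⇒ step 1: CDA ⇒ CB·CA·DB
    A ↦ DB
    C ↦ CB
    D ↦ CA
    B ↦ DA  (constrained at step 1)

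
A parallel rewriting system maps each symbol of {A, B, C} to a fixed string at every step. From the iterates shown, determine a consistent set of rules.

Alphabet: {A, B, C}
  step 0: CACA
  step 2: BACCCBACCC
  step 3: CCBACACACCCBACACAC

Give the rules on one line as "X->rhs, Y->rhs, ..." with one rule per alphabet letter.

A->B, B->CC, C->AC

  step 2 ⇒ step 3: BACCCBACCC ⇒ CC·B·AC·AC·AC·CC·B·AC·AC·AC
    A ↦ B
    B ↦ CC
    C ↦ AC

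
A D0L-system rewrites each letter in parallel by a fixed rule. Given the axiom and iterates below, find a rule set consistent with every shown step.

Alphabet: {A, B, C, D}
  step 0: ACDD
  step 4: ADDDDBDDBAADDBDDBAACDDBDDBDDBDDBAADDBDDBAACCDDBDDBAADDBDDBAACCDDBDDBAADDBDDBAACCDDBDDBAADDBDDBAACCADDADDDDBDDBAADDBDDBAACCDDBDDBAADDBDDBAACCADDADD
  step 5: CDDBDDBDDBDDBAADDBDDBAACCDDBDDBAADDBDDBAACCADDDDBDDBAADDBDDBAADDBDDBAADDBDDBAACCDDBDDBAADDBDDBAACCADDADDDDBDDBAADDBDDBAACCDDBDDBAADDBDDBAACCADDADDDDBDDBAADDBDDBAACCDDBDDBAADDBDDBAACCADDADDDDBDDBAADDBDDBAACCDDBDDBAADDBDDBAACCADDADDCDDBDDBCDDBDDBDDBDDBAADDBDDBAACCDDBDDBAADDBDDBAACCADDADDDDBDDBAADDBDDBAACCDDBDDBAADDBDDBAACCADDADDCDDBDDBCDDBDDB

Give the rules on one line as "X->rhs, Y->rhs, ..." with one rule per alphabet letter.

  step 4 ⇒ step 5: ADDDDBDDBAADDBDDBAACDDBDDBDDBDDBAADDBDDBAACCDDBDDBAADDBDDBAACCDDBDDBAADDBDDBAACCDDBDDBAADDBDDBAACCADDADDDDBDDBAADDBDDBAACCDDBDDBAADDBDDBAACCADDADD ⇒ C·DDB·DDB·DDB·DDB·AA·DDB·DDB·AA·C·C·DDB·DDB·AA·DDB·DDB·AA·C·C·ADD·DDB·DDB·AA·DDB·DDB·AA·DDB·DDB·AA·DDB·DDB·AA·C·C·DDB·DDB·AA·DDB·DDB·AA·C·C·ADD·ADD·DDB·DDB·AA·DDB·DDB·AA·C·C·DDB·DDB·AA·DDB·DDB·AA·C·C·ADD·ADD·DDB·DDB·AA·DDB·DDB·AA·C·C·DDB·DDB·AA·DDB·DDB·AA·C·C·ADD·ADD·DDB·DDB·AA·DDB·DDB·AA·C·C·DDB·DDB·AA·DDB·DDB·AA·C·C·ADD·ADD·C·DDB·DDB·C·DDB·DDB·DDB·DDB·AA·DDB·DDB·AA·C·C·DDB·DDB·AA·DDB·DDB·AA·C·C·ADD·ADD·DDB·DDB·AA·DDB·DDB·AA·C·C·DDB·DDB·AA·DDB·DDB·AA·C·C·ADD·ADD·C·DDB·DDB·C·DDB·DDB
    A ↦ C
    B ↦ AA
    C ↦ ADD
    D ↦ DDB

A->C, B->AA, C->ADD, D->DDB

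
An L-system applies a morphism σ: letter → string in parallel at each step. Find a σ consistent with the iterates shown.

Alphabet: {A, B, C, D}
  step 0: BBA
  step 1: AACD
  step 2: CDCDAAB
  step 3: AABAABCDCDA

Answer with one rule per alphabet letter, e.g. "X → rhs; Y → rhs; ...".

  step 2 ⇒ step 3: CDCDAAB ⇒ A·AB·A·AB·CD·CD·A
    A ↦ CD
    B ↦ A
    C ↦ A
    D ↦ AB

A->CD, B->A, C->A, D->AB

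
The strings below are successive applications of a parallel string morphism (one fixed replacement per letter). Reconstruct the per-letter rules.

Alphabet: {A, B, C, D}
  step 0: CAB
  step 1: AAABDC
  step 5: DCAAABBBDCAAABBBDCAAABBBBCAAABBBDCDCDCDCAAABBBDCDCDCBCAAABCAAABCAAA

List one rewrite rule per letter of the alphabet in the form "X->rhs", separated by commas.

A->B, B->DC, C->AAA, D->BC

  step 0 ⇒ step 1: CAB ⇒ AAA·B·DC
    A ↦ B
    B ↦ DC
    C ↦ AAA
    D ↦ BC  (constrained at step 1)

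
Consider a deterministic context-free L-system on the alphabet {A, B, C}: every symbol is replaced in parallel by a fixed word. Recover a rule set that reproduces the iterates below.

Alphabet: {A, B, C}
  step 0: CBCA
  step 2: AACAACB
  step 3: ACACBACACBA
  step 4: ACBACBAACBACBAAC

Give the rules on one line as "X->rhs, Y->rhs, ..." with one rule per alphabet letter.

A->AC, B->A, C->B

  step 3 ⇒ step 4: ACACBACACBA ⇒ AC·B·AC·B·A·AC·B·AC·B·A·AC
    A ↦ AC
    B ↦ A
    C ↦ B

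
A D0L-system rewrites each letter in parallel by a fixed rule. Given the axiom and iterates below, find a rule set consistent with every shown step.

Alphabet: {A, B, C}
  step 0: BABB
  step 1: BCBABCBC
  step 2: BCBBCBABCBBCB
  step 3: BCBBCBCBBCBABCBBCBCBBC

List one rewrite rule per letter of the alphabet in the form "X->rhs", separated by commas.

A->BA, B->BC, C->B

  step 2 ⇒ step 3: BCBBCBABCBBCB ⇒ BC·B·BC·BC·B·BC·BA·BC·B·BC·BC·B·BC
    A ↦ BA
    B ↦ BC
    C ↦ B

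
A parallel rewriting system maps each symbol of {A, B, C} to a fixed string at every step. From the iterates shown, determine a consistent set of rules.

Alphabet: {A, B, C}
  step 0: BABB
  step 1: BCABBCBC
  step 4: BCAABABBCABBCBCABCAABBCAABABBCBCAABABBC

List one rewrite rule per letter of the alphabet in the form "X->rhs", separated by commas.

  step 0 ⇒ step 1: BABB ⇒ BC·AB·BC·BC
    A ↦ AB
    B ↦ BC
    C ↦ A  (constrained at step 1)

A->AB, B->BC, C->A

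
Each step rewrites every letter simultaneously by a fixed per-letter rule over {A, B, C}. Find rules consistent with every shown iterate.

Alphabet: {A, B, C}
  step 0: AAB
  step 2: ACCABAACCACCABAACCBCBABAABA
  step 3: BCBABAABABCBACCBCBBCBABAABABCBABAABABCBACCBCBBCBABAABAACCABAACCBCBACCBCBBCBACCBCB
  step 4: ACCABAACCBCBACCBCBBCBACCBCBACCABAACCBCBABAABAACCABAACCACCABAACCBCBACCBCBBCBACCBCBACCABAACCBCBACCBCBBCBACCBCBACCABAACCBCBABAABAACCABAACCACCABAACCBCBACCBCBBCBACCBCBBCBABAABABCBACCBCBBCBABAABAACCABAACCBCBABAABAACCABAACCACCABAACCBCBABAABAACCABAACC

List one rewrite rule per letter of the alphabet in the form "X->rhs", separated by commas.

  step 3 ⇒ step 4: BCBABAABABCBACCBCBBCBABAABABCBABAABABCBACCBCBBCBABAABAACCABAACCBCBACCBCBBCBACCBCB ⇒ ACC·ABA·ACC·BCB·ACC·BCB·BCB·ACC·BCB·ACC·ABA·ACC·BCB·ABA·ABA·ACC·ABA·ACC·ACC·ABA·ACC·BCB·ACC·BCB·BCB·ACC·BCB·ACC·ABA·ACC·BCB·ACC·BCB·BCB·ACC·BCB·ACC·ABA·ACC·BCB·ABA·ABA·ACC·ABA·ACC·ACC·ABA·ACC·BCB·ACC·BCB·BCB·ACC·BCB·BCB·ABA·ABA·BCB·ACC·BCB·BCB·ABA·ABA·ACC·ABA·ACC·BCB·ABA·ABA·ACC·ABA·ACC·ACC·ABA·ACC·BCB·ABA·ABA·ACC·ABA·ACC
    A ↦ BCB
    B ↦ ACC
    C ↦ ABA

A->BCB, B->ACC, C->ABA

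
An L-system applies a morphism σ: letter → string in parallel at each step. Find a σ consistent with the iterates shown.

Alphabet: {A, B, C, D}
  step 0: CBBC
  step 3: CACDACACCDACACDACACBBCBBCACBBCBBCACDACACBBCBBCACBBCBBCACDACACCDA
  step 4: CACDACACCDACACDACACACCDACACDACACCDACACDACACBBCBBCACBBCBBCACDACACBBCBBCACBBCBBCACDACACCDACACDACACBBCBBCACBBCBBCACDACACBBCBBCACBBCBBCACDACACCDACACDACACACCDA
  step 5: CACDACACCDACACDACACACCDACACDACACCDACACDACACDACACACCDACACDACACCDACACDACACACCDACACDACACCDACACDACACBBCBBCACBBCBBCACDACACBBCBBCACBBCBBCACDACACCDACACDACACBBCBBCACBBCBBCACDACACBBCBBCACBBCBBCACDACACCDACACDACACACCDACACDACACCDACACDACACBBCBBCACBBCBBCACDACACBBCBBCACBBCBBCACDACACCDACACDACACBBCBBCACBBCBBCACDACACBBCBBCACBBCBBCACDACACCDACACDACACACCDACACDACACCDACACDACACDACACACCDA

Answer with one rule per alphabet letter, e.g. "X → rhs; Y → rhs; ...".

A->CDA, B->CBB, C->CA, D->C

  step 4 ⇒ step 5: CACDACACCDACACDACACACCDACACDACACCDACACDACACBBCBBCACBBCBBCACDACACBBCBBCACBBCBBCACDACACCDACACDACACBBCBBCACBBCBBCACDACACBBCBBCACBBCBBCACDACACCDACACDACACACCDA ⇒ CA·CDA·CA·C·CDA·CA·CDA·CA·CA·C·CDA·CA·CDA·CA·C·CDA·CA·CDA·CA·CDA·CA·CA·C·CDA·CA·CDA·CA·C·CDA·CA·CDA·CA·CA·C·CDA·CA·CDA·CA·C·CDA·CA·CDA·CA·CBB·CBB·CA·CBB·CBB·CA·CDA·CA·CBB·CBB·CA·CBB·CBB·CA·CDA·CA·C·CDA·CA·CDA·CA·CBB·CBB·CA·CBB·CBB·CA·CDA·CA·CBB·CBB·CA·CBB·CBB·CA·CDA·CA·C·CDA·CA·CDA·CA·CA·C·CDA·CA·CDA·CA·C·CDA·CA·CDA·CA·CBB·CBB·CA·CBB·CBB·CA·CDA·CA·CBB·CBB·CA·CBB·CBB·CA·CDA·CA·C·CDA·CA·CDA·CA·CBB·CBB·CA·CBB·CBB·CA·CDA·CA·CBB·CBB·CA·CBB·CBB·CA·CDA·CA·C·CDA·CA·CDA·CA·CA·C·CDA·CA·CDA·CA·C·CDA·CA·CDA·CA·CDA·CA·CA·C·CDA
    A ↦ CDA
    B ↦ CBB
    C ↦ CA
    D ↦ C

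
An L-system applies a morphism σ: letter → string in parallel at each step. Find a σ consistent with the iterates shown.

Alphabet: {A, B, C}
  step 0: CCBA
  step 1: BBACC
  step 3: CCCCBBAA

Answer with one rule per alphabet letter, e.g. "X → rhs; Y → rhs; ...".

  step 0 ⇒ step 1: CCBA ⇒ B·B·A·CC
    A ↦ CC
    B ↦ A
    C ↦ B

A->CC, B->A, C->B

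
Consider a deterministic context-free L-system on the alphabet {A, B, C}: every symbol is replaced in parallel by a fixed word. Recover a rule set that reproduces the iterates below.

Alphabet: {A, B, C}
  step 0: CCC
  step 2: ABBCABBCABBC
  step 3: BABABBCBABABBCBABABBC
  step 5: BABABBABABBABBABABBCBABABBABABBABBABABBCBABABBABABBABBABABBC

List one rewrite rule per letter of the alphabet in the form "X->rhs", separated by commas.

A->B, B->AB, C->BC

  step 2 ⇒ step 3: ABBCABBCABBC ⇒ B·AB·AB·BC·B·AB·AB·BC·B·AB·AB·BC
    A ↦ B
    B ↦ AB
    C ↦ BC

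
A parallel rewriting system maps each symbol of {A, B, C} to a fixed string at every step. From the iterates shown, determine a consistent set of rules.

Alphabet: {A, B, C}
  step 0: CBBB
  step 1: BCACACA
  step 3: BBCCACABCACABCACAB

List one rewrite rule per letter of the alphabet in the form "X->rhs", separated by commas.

  step 0 ⇒ step 1: CBBB ⇒ B·CA·CA·CA
    B ↦ CA
    C ↦ B
    A ↦ BC  (constrained at step 1)

A->BC, B->CA, C->B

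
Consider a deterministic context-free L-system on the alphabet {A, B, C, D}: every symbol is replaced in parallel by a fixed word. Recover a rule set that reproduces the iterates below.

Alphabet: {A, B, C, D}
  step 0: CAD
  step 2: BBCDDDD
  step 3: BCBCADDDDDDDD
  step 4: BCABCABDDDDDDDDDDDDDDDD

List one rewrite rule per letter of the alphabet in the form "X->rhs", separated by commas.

A->B, B->BC, C->A, D->DD

  step 3 ⇒ step 4: BCBCADDDDDDDD ⇒ BC·A·BC·A·B·DD·DD·DD·DD·DD·DD·DD·DD
    A ↦ B
    B ↦ BC
    C ↦ A
    D ↦ DD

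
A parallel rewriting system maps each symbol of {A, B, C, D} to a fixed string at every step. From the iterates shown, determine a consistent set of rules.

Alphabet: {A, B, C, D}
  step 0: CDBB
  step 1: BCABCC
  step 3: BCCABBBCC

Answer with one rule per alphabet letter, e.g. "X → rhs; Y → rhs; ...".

A->DC, B->C, C->B, D->CAB

  step 0 ⇒ step 1: CDBB ⇒ B·CAB·C·C
    B ↦ C
    C ↦ B
    D ↦ CAB
    A ↦ DC  (constrained at step 1)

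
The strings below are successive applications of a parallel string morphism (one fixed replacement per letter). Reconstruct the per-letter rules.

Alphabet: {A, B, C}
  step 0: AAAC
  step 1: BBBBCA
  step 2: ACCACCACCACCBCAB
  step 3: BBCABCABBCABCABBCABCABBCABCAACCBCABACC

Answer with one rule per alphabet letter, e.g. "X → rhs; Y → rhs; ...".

A->B, B->ACC, C->BCA

  step 2 ⇒ step 3: ACCACCACCACCBCAB ⇒ B·BCA·BCA·B·BCA·BCA·B·BCA·BCA·B·BCA·BCA·ACC·BCA·B·ACC
    A ↦ B
    B ↦ ACC
    C ↦ BCA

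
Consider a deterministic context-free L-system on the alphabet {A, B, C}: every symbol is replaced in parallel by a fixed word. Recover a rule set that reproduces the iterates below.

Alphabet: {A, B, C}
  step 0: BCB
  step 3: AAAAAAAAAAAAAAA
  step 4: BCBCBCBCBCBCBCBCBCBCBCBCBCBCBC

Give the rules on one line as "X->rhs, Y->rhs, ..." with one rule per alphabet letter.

A->BC, B->AA, C->A

  step 3 ⇒ step 4: AAAAAAAAAAAAAAA ⇒ BC·BC·BC·BC·BC·BC·BC·BC·BC·BC·BC·BC·BC·BC·BC
    A ↦ BC
    B ↦ AA  (constrained at step 0)
    C ↦ A  (constrained at step 0)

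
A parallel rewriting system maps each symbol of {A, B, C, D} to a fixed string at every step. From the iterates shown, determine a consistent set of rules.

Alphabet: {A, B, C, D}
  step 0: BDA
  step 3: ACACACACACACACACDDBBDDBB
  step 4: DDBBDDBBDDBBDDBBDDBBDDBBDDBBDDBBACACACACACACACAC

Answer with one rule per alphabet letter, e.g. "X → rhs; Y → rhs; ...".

A->DD, B->AC, C->BB, D->AC

  step 3 ⇒ step 4: ACACACACACACACACDDBBDDBB ⇒ DD·BB·DD·BB·DD·BB·DD·BB·DD·BB·DD·BB·DD·BB·DD·BB·AC·AC·AC·AC·AC·AC·AC·AC
    A ↦ DD
    B ↦ AC
    C ↦ BB
    D ↦ AC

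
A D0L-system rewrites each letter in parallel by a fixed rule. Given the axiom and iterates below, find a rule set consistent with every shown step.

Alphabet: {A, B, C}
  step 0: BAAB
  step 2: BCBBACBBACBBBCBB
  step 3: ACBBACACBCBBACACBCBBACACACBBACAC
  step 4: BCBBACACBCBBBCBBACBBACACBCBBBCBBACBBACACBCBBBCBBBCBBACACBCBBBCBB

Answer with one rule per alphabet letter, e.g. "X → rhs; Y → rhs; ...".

  step 3 ⇒ step 4: ACBBACACBCBBACACBCBBACACACBBACAC ⇒ BC·BB·AC·AC·BC·BB·BC·BB·AC·BB·AC·AC·BC·BB·BC·BB·AC·BB·AC·AC·BC·BB·BC·BB·BC·BB·AC·AC·BC·BB·BC·BB
    A ↦ BC
    B ↦ AC
    C ↦ BB

A->BC, B->AC, C->BB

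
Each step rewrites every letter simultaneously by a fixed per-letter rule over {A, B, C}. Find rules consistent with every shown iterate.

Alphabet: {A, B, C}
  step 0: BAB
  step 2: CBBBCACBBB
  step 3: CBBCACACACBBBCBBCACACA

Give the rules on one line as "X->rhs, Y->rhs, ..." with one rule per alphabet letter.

A->B, B->CA, C->CBB

  step 2 ⇒ step 3: CBBBCACBBB ⇒ CBB·CA·CA·CA·CBB·B·CBB·CA·CA·CA
    A ↦ B
    B ↦ CA
    C ↦ CBB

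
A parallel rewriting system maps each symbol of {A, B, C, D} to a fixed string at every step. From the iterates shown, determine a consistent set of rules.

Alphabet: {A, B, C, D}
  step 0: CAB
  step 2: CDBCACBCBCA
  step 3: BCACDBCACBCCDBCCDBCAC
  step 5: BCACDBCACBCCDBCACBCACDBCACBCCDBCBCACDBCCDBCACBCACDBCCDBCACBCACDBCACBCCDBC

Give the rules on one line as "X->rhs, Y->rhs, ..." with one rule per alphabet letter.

  step 2 ⇒ step 3: CDBCACBCBCA ⇒ BC·A·CD·BC·AC·BC·CD·BC·CD·BC·AC
    A ↦ AC
    B ↦ CD
    C ↦ BC
    D ↦ A

A->AC, B->CD, C->BC, D->A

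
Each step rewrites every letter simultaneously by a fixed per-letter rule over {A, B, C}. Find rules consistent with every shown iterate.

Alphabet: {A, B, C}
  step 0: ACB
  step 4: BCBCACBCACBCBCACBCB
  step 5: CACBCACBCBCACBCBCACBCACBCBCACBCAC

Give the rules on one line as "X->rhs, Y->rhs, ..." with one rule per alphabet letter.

A->C, B->CAC, C->B

  step 4 ⇒ step 5: BCBCACBCACBCBCACBCB ⇒ CAC·B·CAC·B·C·B·CAC·B·C·B·CAC·B·CAC·B·C·B·CAC·B·CAC
    A ↦ C
    B ↦ CAC
    C ↦ B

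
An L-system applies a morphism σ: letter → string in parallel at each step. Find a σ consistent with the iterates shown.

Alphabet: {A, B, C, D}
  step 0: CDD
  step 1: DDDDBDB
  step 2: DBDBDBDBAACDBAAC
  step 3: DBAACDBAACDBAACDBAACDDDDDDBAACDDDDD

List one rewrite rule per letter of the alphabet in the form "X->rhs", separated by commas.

  step 2 ⇒ step 3: DBDBDBDBAACDBAAC ⇒ DB·AAC·DB·AAC·DB·AAC·DB·AAC·D·D·DDD·DB·AAC·D·D·DDD
    A ↦ D
    B ↦ AAC
    C ↦ DDD
    D ↦ DB

A->D, B->AAC, C->DDD, D->DB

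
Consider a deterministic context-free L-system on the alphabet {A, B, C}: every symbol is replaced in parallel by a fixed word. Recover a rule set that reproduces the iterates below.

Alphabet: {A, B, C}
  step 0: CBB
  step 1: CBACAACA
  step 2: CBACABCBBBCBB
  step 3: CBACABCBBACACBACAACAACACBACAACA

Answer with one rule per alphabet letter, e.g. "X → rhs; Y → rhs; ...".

  step 2 ⇒ step 3: CBACABCBBBCBB ⇒ CB·ACA·B·CB·B·ACA·CB·ACA·ACA·ACA·CB·ACA·ACA
    A ↦ B
    B ↦ ACA
    C ↦ CB

A->B, B->ACA, C->CB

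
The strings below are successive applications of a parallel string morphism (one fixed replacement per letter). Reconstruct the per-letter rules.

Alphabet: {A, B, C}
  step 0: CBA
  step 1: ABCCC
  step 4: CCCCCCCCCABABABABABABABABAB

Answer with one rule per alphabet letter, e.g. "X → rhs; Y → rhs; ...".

A->C, B->CC, C->AB

  step 0 ⇒ step 1: CBA ⇒ AB·CC·C
    A ↦ C
    B ↦ CC
    C ↦ AB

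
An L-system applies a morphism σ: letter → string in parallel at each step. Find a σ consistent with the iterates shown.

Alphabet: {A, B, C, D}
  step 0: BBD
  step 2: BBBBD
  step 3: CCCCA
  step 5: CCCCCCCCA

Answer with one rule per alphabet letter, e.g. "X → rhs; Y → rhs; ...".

  step 2 ⇒ step 3: BBBBD ⇒ C·C·C·C·A
    B ↦ C
    D ↦ A
    A ↦ D  (constrained at step 3)
    C ↦ BB  (constrained at step 3)

A->D, B->C, C->BB, D->A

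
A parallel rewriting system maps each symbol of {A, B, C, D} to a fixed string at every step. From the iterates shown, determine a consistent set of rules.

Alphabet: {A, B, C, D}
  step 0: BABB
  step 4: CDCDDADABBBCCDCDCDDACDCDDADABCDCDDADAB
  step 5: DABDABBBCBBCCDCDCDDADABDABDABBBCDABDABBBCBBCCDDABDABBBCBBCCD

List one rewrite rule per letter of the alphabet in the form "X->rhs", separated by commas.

A->BC, B->CD, C->DA, D->B

  step 4 ⇒ step 5: CDCDDADABBBCCDCDCDDACDCDDADABCDCDDADAB ⇒ DA·B·DA·B·B·BC·B·BC·CD·CD·CD·DA·DA·B·DA·B·DA·B·B·BC·DA·B·DA·B·B·BC·B·BC·CD·DA·B·DA·B·B·BC·B·BC·CD
    A ↦ BC
    B ↦ CD
    C ↦ DA
    D ↦ B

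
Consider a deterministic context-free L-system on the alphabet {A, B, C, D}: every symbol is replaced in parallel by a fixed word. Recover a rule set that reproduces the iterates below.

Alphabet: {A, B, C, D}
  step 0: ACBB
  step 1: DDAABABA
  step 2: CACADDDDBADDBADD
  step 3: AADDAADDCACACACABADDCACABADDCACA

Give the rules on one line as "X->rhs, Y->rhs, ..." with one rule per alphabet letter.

A->DD, B->BA, C->AA, D->CA

  step 2 ⇒ step 3: CACADDDDBADDBADD ⇒ AA·DD·AA·DD·CA·CA·CA·CA·BA·DD·CA·CA·BA·DD·CA·CA
    A ↦ DD
    B ↦ BA
    C ↦ AA
    D ↦ CA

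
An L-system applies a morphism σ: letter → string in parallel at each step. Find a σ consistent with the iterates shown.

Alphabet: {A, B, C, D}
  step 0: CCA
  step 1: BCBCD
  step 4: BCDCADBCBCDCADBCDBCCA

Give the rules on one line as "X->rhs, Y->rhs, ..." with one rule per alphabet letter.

  step 0 ⇒ step 1: CCA ⇒ BC·BC·D
    A ↦ D
    C ↦ BC
    B ↦ D  (constrained at step 1)
    D ↦ CA  (constrained at step 1)

A->D, B->D, C->BC, D->CA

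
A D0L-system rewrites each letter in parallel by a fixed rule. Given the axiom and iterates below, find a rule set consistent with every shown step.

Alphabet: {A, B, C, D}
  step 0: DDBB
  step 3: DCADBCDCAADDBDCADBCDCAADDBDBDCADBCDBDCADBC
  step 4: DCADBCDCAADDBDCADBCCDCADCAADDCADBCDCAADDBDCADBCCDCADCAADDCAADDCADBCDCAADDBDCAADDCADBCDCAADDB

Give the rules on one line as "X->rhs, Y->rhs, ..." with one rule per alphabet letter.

  step 3 ⇒ step 4: DCADBCDCAADDBDCADBCDCAADDBDBDCADBCDBDCADBC ⇒ DCA·DB·C·DCA·AD·DB·DCA·DB·C·C·DCA·DCA·AD·DCA·DB·C·DCA·AD·DB·DCA·DB·C·C·DCA·DCA·AD·DCA·AD·DCA·DB·C·DCA·AD·DB·DCA·AD·DCA·DB·C·DCA·AD·DB
    A ↦ C
    B ↦ AD
    C ↦ DB
    D ↦ DCA

A->C, B->AD, C->DB, D->DCA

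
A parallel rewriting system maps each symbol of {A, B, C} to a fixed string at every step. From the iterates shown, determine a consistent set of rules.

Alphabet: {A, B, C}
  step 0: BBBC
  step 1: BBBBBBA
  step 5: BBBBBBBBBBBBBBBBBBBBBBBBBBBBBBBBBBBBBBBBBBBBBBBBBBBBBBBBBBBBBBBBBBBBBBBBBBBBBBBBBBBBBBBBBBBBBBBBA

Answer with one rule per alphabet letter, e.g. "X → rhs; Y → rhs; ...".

  step 0 ⇒ step 1: BBBC ⇒ BB·BB·BB·A
    B ↦ BB
    C ↦ A
    A ↦ C  (constrained at step 1)

A->C, B->BB, C->A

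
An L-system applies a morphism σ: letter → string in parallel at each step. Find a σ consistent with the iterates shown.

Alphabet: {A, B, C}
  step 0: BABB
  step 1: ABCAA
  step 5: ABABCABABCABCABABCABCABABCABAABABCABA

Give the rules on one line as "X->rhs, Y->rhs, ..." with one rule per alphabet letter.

  step 0 ⇒ step 1: BABB ⇒ A·BC·A·A
    A ↦ BC
    B ↦ A
    C ↦ BA  (constrained at step 1)

A->BC, B->A, C->BA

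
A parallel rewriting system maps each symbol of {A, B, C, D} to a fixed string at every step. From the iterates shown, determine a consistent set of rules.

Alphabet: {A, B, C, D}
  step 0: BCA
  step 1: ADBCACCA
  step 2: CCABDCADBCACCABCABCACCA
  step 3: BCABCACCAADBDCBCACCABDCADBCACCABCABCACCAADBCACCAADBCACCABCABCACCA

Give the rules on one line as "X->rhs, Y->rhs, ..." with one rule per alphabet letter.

A->CCA, B->AD, C->BCA, D->BDC

  step 2 ⇒ step 3: CCABDCADBCACCABCABCACCA ⇒ BCA·BCA·CCA·AD·BDC·BCA·CCA·BDC·AD·BCA·CCA·BCA·BCA·CCA·AD·BCA·CCA·AD·BCA·CCA·BCA·BCA·CCA
    A ↦ CCA
    B ↦ AD
    C ↦ BCA
    D ↦ BDC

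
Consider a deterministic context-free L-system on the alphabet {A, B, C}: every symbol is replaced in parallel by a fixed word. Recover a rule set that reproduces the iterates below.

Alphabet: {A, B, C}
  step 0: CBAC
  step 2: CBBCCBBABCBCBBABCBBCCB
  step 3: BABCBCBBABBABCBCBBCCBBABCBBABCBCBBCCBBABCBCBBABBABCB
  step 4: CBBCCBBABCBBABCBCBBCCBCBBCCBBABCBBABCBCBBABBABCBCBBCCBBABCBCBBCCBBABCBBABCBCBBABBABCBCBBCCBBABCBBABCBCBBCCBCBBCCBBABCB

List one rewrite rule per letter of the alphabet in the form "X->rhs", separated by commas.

  step 3 ⇒ step 4: BABCBCBBABBABCBCBBCCBBABCBBABCBCBBCCBBABCBCBBABBABCB ⇒ CB·BC·CB·BAB·CB·BAB·CB·CB·BC·CB·CB·BC·CB·BAB·CB·BAB·CB·CB·BAB·BAB·CB·CB·BC·CB·BAB·CB·CB·BC·CB·BAB·CB·BAB·CB·CB·BAB·BAB·CB·CB·BC·CB·BAB·CB·BAB·CB·CB·BC·CB·CB·BC·CB·BAB·CB
    A ↦ BC
    B ↦ CB
    C ↦ BAB

A->BC, B->CB, C->BAB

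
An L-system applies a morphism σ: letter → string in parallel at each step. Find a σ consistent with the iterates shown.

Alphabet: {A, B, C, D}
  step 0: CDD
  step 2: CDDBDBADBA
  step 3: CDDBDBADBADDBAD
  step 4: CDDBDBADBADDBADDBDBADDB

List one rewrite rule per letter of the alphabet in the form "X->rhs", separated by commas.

  step 3 ⇒ step 4: CDDBDBADBADDBAD ⇒ CD·DB·DB·A·DB·A·D·DB·A·D·DB·DB·A·D·DB
    A ↦ D
    B ↦ A
    C ↦ CD
    D ↦ DB

A->D, B->A, C->CD, D->DB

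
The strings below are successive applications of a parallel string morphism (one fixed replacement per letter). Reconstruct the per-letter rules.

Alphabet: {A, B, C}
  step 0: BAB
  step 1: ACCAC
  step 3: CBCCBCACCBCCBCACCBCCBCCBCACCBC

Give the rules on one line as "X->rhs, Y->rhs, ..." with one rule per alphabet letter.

  step 0 ⇒ step 1: BAB ⇒ AC·C·AC
    A ↦ C
    B ↦ AC
    C ↦ CBC  (constrained at step 1)

A->C, B->AC, C->CBC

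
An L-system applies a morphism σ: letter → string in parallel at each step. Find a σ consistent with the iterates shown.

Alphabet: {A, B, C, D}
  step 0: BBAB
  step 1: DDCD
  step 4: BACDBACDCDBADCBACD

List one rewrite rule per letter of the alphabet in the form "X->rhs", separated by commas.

  step 0 ⇒ step 1: BBAB ⇒ D·D·C·D
    A ↦ C
    B ↦ D
    C ↦ CD  (constrained at step 1)
    D ↦ BA  (constrained at step 1)

A->C, B->D, C->CD, D->BA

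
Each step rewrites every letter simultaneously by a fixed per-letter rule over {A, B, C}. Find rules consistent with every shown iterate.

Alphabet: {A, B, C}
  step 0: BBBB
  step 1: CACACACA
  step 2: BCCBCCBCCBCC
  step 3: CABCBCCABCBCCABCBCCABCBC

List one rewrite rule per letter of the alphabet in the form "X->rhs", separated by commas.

A->C, B->CA, C->BC

  step 2 ⇒ step 3: BCCBCCBCCBCC ⇒ CA·BC·BC·CA·BC·BC·CA·BC·BC·CA·BC·BC
    B ↦ CA
    C ↦ BC
  step 1 ⇒ step 2: CACACACA ⇒ BC·C·BC·C·BC·C·BC·C
    A ↦ C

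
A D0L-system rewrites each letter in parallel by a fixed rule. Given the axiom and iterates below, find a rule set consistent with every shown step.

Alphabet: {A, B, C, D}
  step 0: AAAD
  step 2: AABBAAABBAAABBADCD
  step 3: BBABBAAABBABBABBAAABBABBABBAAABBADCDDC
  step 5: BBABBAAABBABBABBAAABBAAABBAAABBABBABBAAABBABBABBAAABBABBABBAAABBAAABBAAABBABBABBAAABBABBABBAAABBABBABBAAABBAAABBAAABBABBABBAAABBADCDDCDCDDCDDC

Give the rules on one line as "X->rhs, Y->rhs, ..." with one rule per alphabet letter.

  step 2 ⇒ step 3: AABBAAABBAAABBADCD ⇒ BBA·BBA·A·A·BBA·BBA·BBA·A·A·BBA·BBA·BBA·A·A·BBA·DC·D·DC
    A ↦ BBA
    B ↦ A
    C ↦ D
    D ↦ DC

A->BBA, B->A, C->D, D->DC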